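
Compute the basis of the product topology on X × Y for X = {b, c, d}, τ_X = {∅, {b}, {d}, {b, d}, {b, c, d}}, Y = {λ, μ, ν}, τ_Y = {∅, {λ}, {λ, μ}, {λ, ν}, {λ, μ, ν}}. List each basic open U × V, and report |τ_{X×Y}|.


Basis B = {∅ × ∅, {b} × {λ}, {d} × {λ}, {b} × {λ, μ}, {b} × {λ, ν}, {b, d} × {λ}, {d} × {λ, μ}, {d} × {λ, ν}, {b} × {λ, μ, ν}, {b, c, d} × {λ}, {d} × {λ, μ, ν}, {b, d} × {λ, μ}, {b, d} × {λ, ν}, {b, d} × {λ, μ, ν}, {b, c, d} × {λ, μ}, {b, c, d} × {λ, ν}, {b, c, d} × {λ, μ, ν}}; |τ_{X×Y}| = 50.

Enumerate products U × V with U ∈ τ_X, V ∈ τ_Y (deduplicated):
  ∅ × ∅ = {} (∅)
  {b} × {λ} = {(b,λ)}
  {d} × {λ} = {(d,λ)}
  {b} × {λ, μ} = {(b,λ), (b,μ)}
  {b} × {λ, ν} = {(b,λ), (b,ν)}
  {b, d} × {λ} = {(b,λ), (d,λ)}
  {d} × {λ, μ} = {(d,λ), (d,μ)}
  {d} × {λ, ν} = {(d,λ), (d,ν)}
  {b} × {λ, μ, ν} = {(b,λ), (b,μ), (b,ν)}
  {b, c, d} × {λ} = {(b,λ), (c,λ), (d,λ)}
  {d} × {λ, μ, ν} = {(d,λ), (d,μ), (d,ν)}
  {b, d} × {λ, μ} = {(b,λ), (b,μ), (d,λ), (d,μ)}
  {b, d} × {λ, ν} = {(b,λ), (b,ν), (d,λ), (d,ν)}
  {b, d} × {λ, μ, ν} = {(b,λ), (b,μ), (b,ν), (d,λ), (d,μ), (d,ν)}
  {b, c, d} × {λ, μ} = {(b,λ), (b,μ), (c,λ), (c,μ), (d,λ), (d,μ)}
  {b, c, d} × {λ, ν} = {(b,λ), (b,ν), (c,λ), (c,ν), (d,λ), (d,ν)}
  {b, c, d} × {λ, μ, ν} = {(b,λ), (b,μ), (b,ν), (c,λ), (c,μ), (c,ν), (d,λ), (d,μ), (d,ν)}
These 17 distinct sets form the basis B.
Close under arbitrary unions to get τ_{X×Y}; counting gives |τ_{X×Y}| = 50.


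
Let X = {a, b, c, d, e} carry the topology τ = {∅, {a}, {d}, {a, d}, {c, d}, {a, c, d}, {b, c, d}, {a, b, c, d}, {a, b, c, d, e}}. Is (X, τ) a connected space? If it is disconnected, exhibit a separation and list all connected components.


(X, τ) is connected.

Find clopen sets (U ∈ τ with X ∖ U ∈ τ):
  U = ∅, X ∖ U = {a, b, c, d, e} — both open, so U is clopen.
  U = {a, b, c, d, e}, X ∖ U = ∅ — both open, so U is clopen.
Only trivial clopens (∅ and X) exist, so (X, τ) is connected.
Compute connected components by grouping points that agree on all clopens:
  component: {a, b, c, d, e}


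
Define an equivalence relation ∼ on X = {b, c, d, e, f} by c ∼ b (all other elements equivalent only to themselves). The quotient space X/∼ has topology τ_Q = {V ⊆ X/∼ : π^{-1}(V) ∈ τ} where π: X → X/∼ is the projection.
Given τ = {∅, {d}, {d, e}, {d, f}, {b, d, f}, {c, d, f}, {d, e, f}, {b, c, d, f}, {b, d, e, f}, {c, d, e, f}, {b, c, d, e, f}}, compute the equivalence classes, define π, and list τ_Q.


X/∼ = {[b=c], [d], [e], [f]}; |τ_Q| = 7.

Equivalence classes: [b=c], [d], [e], [f].
Quotient map π: X → X/∼ sends b ↦ [b=c], c ↦ [b=c], d ↦ [d], e ↦ [e], f ↦ [f].
For each subset V ⊆ X/∼, compute π^{-1}(V) ⊆ X and check whether π^{-1}(V) ∈ τ. V is open in τ_Q iff π^{-1}(V) ∈ τ.
  V = {}: π^{-1}(V) = ∅ ∈ τ ✓.
  V = {[b=c]}: π^{-1}(V) = {b, c} ∉ τ ✗.
  V = {[d]}: π^{-1}(V) = {d} ∈ τ ✓.
  V = {[b=c], [d]}: π^{-1}(V) = {b, c, d} ∉ τ ✗.
  V = {[e]}: π^{-1}(V) = {e} ∉ τ ✗.
  V = {[b=c], [e]}: π^{-1}(V) = {b, c, e} ∉ τ ✗.
  V = {[d], [e]}: π^{-1}(V) = {d, e} ∈ τ ✓.
  V = {[b=c], [d], [e]}: π^{-1}(V) = {b, c, d, e} ∉ τ ✗.
  V = {[f]}: π^{-1}(V) = {f} ∉ τ ✗.
  V = {[b=c], [f]}: π^{-1}(V) = {b, c, f} ∉ τ ✗.
  V = {[d], [f]}: π^{-1}(V) = {d, f} ∈ τ ✓.
  V = {[b=c], [d], [f]}: π^{-1}(V) = {b, c, d, f} ∈ τ ✓.
  V = {[e], [f]}: π^{-1}(V) = {e, f} ∉ τ ✗.
  V = {[b=c], [e], [f]}: π^{-1}(V) = {b, c, e, f} ∉ τ ✗.
  V = {[d], [e], [f]}: π^{-1}(V) = {d, e, f} ∈ τ ✓.
  V = {[b=c], [d], [e], [f]}: π^{-1}(V) = {b, c, d, e, f} ∈ τ ✓.
Open sets in the quotient: τ_Q = {{}, {[d]}, {[d], [e]}, {[d], [f]}, {[b=c], [d], [f]}, {[d], [e], [f]}, {[b=c], [d], [e], [f]}} (7 elements).


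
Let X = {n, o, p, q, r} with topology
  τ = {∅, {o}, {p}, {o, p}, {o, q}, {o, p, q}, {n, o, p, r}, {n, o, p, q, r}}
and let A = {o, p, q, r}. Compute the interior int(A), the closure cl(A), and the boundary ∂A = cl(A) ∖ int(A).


int(A) = {o, p, q}, cl(A) = {n, o, p, q, r}, ∂A = {n, r}.

Closed sets in (X, τ) are complements of opens:
  closed(X, τ) = {∅, {q}, {n, r}, {n, p, r}, {n, q, r}, {n, o, q, r}, {n, p, q, r}, {n, o, p, q, r}}.
int(A) = ⋃ {U ∈ τ : U ⊆ A}. Opens contained in A: ∅, {o}, {p}, {o, p}, {o, q}, {o, p, q}.
Taking the union of these: int(A) = {o, p, q}.
cl(A) = ⋂ {C closed : A ⊆ C}. Closed sets containing A: {n, o, p, q, r}.
Intersecting these: cl(A) = {n, o, p, q, r}.
∂A = cl(A) ∖ int(A) = {n, o, p, q, r} ∖ {o, p, q} = {n, r}.


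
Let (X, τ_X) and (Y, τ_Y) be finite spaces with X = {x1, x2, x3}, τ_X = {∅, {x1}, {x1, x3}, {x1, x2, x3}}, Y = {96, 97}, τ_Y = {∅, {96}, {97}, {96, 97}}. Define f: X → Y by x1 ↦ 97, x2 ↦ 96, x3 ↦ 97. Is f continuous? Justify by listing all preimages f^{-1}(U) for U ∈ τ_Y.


f is NOT continuous.

Compute f^{-1}(U) for each U ∈ τ_Y:
  U = ∅: f^{-1}(U) = ∅ ∈ τ_X ✓.
  U = {96}: f^{-1}(U) = {x2} ∉ τ_X ✗.
  U = {97}: f^{-1}(U) = {x1, x3} ∈ τ_X ✓.
  U = {96, 97}: f^{-1}(U) = {x1, x2, x3} ∈ τ_X ✓.
Found U = {96} with f^{-1}(U) = {x2} not in τ_X. Therefore f is NOT continuous.


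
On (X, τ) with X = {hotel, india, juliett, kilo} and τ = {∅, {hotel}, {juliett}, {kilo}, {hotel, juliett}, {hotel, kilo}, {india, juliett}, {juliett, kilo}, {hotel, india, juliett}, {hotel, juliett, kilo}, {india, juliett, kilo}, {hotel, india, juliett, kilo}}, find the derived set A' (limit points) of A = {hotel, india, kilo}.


A' = ∅

For each x ∈ X, list the open sets U ∈ τ with x ∈ U, then check whether U ∩ (A ∖ {x}) ≠ ∅ for every such U.
  x = hotel: open {hotel} ∋ x has {hotel} ∩ (A ∖ {hotel}) = ∅, so x is NOT a limit point.
  x = india: open {india, juliett} ∋ x has {india, juliett} ∩ (A ∖ {india}) = ∅, so x is NOT a limit point.
  x = juliett: open {juliett} ∋ x has {juliett} ∩ (A ∖ {juliett}) = ∅, so x is NOT a limit point.
  x = kilo: open {kilo} ∋ x has {kilo} ∩ (A ∖ {kilo}) = ∅, so x is NOT a limit point.
Collecting: A' = ∅.


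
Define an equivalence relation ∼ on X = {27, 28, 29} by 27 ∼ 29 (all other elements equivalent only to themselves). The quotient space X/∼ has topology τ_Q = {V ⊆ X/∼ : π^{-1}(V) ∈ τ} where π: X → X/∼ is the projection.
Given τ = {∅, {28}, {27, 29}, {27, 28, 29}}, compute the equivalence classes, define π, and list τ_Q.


X/∼ = {[27=29], [28]}; |τ_Q| = 4.

Equivalence classes: [27=29], [28].
Quotient map π: X → X/∼ sends 27 ↦ [27=29], 28 ↦ [28], 29 ↦ [27=29].
For each subset V ⊆ X/∼, compute π^{-1}(V) ⊆ X and check whether π^{-1}(V) ∈ τ. V is open in τ_Q iff π^{-1}(V) ∈ τ.
  V = {}: π^{-1}(V) = ∅ ∈ τ ✓.
  V = {[27=29]}: π^{-1}(V) = {27, 29} ∈ τ ✓.
  V = {[28]}: π^{-1}(V) = {28} ∈ τ ✓.
  V = {[27=29], [28]}: π^{-1}(V) = {27, 28, 29} ∈ τ ✓.
Open sets in the quotient: τ_Q = {{}, {[27=29]}, {[28]}, {[27=29], [28]}} (4 elements).


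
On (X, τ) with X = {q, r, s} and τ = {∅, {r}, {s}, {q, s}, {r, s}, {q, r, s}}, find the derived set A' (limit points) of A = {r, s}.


A' = {q}

For each x ∈ X, list the open sets U ∈ τ with x ∈ U, then check whether U ∩ (A ∖ {x}) ≠ ∅ for every such U.
  x = q: opens ∋ x are {q, s}, {q, r, s}; each meets A ∖ {q}, so x IS a limit point.
  x = r: open {r} ∋ x has {r} ∩ (A ∖ {r}) = ∅, so x is NOT a limit point.
  x = s: open {s} ∋ x has {s} ∩ (A ∖ {s}) = ∅, so x is NOT a limit point.
Collecting: A' = {q}.


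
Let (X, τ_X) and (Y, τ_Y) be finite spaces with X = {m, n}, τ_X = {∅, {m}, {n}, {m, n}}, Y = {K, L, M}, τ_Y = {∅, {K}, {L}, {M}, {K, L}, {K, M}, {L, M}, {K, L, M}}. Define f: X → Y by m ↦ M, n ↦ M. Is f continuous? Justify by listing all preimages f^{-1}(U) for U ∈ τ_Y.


f IS continuous.

Compute f^{-1}(U) for each U ∈ τ_Y:
  U = ∅: f^{-1}(U) = ∅ ∈ τ_X ✓.
  U = {K}: f^{-1}(U) = ∅ ∈ τ_X ✓.
  U = {L}: f^{-1}(U) = ∅ ∈ τ_X ✓.
  U = {M}: f^{-1}(U) = {m, n} ∈ τ_X ✓.
  U = {K, L}: f^{-1}(U) = ∅ ∈ τ_X ✓.
  U = {K, M}: f^{-1}(U) = {m, n} ∈ τ_X ✓.
  U = {L, M}: f^{-1}(U) = {m, n} ∈ τ_X ✓.
  U = {K, L, M}: f^{-1}(U) = {m, n} ∈ τ_X ✓.
Every preimage lies in τ_X, so f IS continuous.


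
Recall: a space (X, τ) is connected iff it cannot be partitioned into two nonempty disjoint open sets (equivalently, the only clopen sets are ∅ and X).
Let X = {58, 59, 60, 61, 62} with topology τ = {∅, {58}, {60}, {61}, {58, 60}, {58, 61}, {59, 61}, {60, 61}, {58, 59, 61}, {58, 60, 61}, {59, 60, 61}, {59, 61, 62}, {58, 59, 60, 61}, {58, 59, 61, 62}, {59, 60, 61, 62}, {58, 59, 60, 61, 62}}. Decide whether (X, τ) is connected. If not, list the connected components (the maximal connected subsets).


(X, τ) is disconnected; components = [{58}, {60}, {59, 61, 62}].

Find clopen sets (U ∈ τ with X ∖ U ∈ τ):
  U = ∅, X ∖ U = {58, 59, 60, 61, 62} — both open, so U is clopen.
  U = {58}, X ∖ U = {59, 60, 61, 62} — both open, so U is clopen.
  U = {60}, X ∖ U = {58, 59, 61, 62} — both open, so U is clopen.
  U = {58, 60}, X ∖ U = {59, 61, 62} — both open, so U is clopen.
  U = {59, 61, 62}, X ∖ U = {58, 60} — both open, so U is clopen.
  U = {58, 59, 61, 62}, X ∖ U = {60} — both open, so U is clopen.
  U = {59, 60, 61, 62}, X ∖ U = {58} — both open, so U is clopen.
  U = {58, 59, 60, 61, 62}, X ∖ U = ∅ — both open, so U is clopen.
Nontrivial clopen(s) exist: e.g. {58, 59, 61, 62}. So (X, τ) is disconnected.
Compute connected components by grouping points that agree on all clopens:
  component: {58}
  component: {60}
  component: {59, 61, 62}


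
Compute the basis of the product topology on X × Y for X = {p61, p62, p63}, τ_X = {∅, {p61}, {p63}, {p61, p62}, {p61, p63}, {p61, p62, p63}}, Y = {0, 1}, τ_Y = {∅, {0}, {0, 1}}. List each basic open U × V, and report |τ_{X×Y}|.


Basis B = {∅ × ∅, {p61} × {0}, {p63} × {0}, {p61} × {0, 1}, {p61, p62} × {0}, {p61, p63} × {0}, {p63} × {0, 1}, {p61, p62, p63} × {0}, {p61, p62} × {0, 1}, {p61, p63} × {0, 1}, {p61, p62, p63} × {0, 1}}; |τ_{X×Y}| = 18.

Enumerate products U × V with U ∈ τ_X, V ∈ τ_Y (deduplicated):
  ∅ × ∅ = {} (∅)
  {p61} × {0} = {(p61,0)}
  {p63} × {0} = {(p63,0)}
  {p61} × {0, 1} = {(p61,0), (p61,1)}
  {p61, p62} × {0} = {(p61,0), (p62,0)}
  {p61, p63} × {0} = {(p61,0), (p63,0)}
  {p63} × {0, 1} = {(p63,0), (p63,1)}
  {p61, p62, p63} × {0} = {(p61,0), (p62,0), (p63,0)}
  {p61, p62} × {0, 1} = {(p61,0), (p61,1), (p62,0), (p62,1)}
  {p61, p63} × {0, 1} = {(p61,0), (p61,1), (p63,0), (p63,1)}
  {p61, p62, p63} × {0, 1} = {(p61,0), (p61,1), (p62,0), (p62,1), (p63,0), (p63,1)}
These 11 distinct sets form the basis B.
Close under arbitrary unions to get τ_{X×Y}; counting gives |τ_{X×Y}| = 18.


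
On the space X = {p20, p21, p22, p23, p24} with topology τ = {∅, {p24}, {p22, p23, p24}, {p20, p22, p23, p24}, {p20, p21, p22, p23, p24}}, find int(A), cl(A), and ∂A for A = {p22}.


int(A) = ∅, cl(A) = {p20, p21, p22, p23}, ∂A = {p20, p21, p22, p23}.

Closed sets in (X, τ) are complements of opens:
  closed(X, τ) = {∅, {p21}, {p20, p21}, {p20, p21, p22, p23}, {p20, p21, p22, p23, p24}}.
int(A) = ⋃ {U ∈ τ : U ⊆ A}. Opens contained in A: ∅.
Taking the union of these: int(A) = ∅.
cl(A) = ⋂ {C closed : A ⊆ C}. Closed sets containing A: {p20, p21, p22, p23}, {p20, p21, p22, p23, p24}.
Intersecting these: cl(A) = {p20, p21, p22, p23}.
∂A = cl(A) ∖ int(A) = {p20, p21, p22, p23} ∖ ∅ = {p20, p21, p22, p23}.


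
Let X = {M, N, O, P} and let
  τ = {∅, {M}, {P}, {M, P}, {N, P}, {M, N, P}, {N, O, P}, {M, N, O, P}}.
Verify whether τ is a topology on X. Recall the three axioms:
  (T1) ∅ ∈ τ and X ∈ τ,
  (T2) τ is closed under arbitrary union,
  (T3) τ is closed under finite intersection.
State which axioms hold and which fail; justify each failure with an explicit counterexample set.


τ IS a topology on X.

Axiom (T1): ∅ ∈ τ? Yes; X ∈ τ? Yes.
Axiom (T2/T3): check pairwise unions and intersections of members of τ.
All pairwise intersections and unions checked — each lies in τ. Therefore τ satisfies (T1), (T2), (T3): it IS a topology on X.


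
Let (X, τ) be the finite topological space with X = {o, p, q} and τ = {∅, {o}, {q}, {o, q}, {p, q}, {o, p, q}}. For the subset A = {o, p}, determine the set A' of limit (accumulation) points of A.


A' = ∅

For each x ∈ X, list the open sets U ∈ τ with x ∈ U, then check whether U ∩ (A ∖ {x}) ≠ ∅ for every such U.
  x = o: open {o} ∋ x has {o} ∩ (A ∖ {o}) = ∅, so x is NOT a limit point.
  x = p: open {p, q} ∋ x has {p, q} ∩ (A ∖ {p}) = ∅, so x is NOT a limit point.
  x = q: open {q} ∋ x has {q} ∩ (A ∖ {q}) = ∅, so x is NOT a limit point.
Collecting: A' = ∅.


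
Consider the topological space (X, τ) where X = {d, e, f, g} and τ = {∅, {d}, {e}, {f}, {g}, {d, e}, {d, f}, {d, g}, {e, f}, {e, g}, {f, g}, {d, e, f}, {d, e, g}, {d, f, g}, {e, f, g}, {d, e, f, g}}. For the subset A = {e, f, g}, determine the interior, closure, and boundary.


int(A) = {e, f, g}, cl(A) = {e, f, g}, ∂A = ∅.

Closed sets in (X, τ) are complements of opens:
  closed(X, τ) = {∅, {d}, {e}, {f}, {g}, {d, e}, {d, f}, {d, g}, {e, f}, {e, g}, {f, g}, {d, e, f}, {d, e, g}, {d, f, g}, {e, f, g}, {d, e, f, g}}.
int(A) = ⋃ {U ∈ τ : U ⊆ A}. Opens contained in A: ∅, {e}, {f}, {g}, {e, f}, {e, g}, {f, g}, {e, f, g}.
Taking the union of these: int(A) = {e, f, g}.
cl(A) = ⋂ {C closed : A ⊆ C}. Closed sets containing A: {e, f, g}, {d, e, f, g}.
Intersecting these: cl(A) = {e, f, g}.
∂A = cl(A) ∖ int(A) = {e, f, g} ∖ {e, f, g} = ∅.


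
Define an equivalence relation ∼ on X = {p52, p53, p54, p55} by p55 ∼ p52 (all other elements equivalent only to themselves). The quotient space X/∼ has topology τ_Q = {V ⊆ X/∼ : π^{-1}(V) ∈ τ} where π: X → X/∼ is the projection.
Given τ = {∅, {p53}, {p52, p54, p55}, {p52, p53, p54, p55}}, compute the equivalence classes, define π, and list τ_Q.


X/∼ = {[p52=p55], [p53], [p54]}; |τ_Q| = 4.

Equivalence classes: [p52=p55], [p53], [p54].
Quotient map π: X → X/∼ sends p52 ↦ [p52=p55], p53 ↦ [p53], p54 ↦ [p54], p55 ↦ [p52=p55].
For each subset V ⊆ X/∼, compute π^{-1}(V) ⊆ X and check whether π^{-1}(V) ∈ τ. V is open in τ_Q iff π^{-1}(V) ∈ τ.
  V = {}: π^{-1}(V) = ∅ ∈ τ ✓.
  V = {[p52=p55]}: π^{-1}(V) = {p52, p55} ∉ τ ✗.
  V = {[p53]}: π^{-1}(V) = {p53} ∈ τ ✓.
  V = {[p52=p55], [p53]}: π^{-1}(V) = {p52, p53, p55} ∉ τ ✗.
  V = {[p54]}: π^{-1}(V) = {p54} ∉ τ ✗.
  V = {[p52=p55], [p54]}: π^{-1}(V) = {p52, p54, p55} ∈ τ ✓.
  V = {[p53], [p54]}: π^{-1}(V) = {p53, p54} ∉ τ ✗.
  V = {[p52=p55], [p53], [p54]}: π^{-1}(V) = {p52, p53, p54, p55} ∈ τ ✓.
Open sets in the quotient: τ_Q = {{}, {[p53]}, {[p52=p55], [p54]}, {[p52=p55], [p53], [p54]}} (4 elements).


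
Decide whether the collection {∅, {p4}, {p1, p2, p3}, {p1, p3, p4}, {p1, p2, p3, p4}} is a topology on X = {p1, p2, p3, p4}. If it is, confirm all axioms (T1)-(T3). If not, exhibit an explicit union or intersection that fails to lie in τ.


τ is NOT a topology on X.

Axiom (T1): ∅ ∈ τ? Yes; X ∈ τ? Yes.
Axiom (T2/T3): check pairwise unions and intersections of members of τ.
Counterexample for (T3): {p1, p2, p3} ∩ {p1, p3, p4} = {p1, p3} ∉ τ. Therefore τ is NOT a topology.


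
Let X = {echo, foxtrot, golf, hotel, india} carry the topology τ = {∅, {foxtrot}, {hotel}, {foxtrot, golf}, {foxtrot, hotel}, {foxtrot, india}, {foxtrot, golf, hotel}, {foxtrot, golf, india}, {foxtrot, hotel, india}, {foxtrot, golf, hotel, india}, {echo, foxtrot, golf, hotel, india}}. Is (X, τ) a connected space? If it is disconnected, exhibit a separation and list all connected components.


(X, τ) is connected.

Find clopen sets (U ∈ τ with X ∖ U ∈ τ):
  U = ∅, X ∖ U = {echo, foxtrot, golf, hotel, india} — both open, so U is clopen.
  U = {echo, foxtrot, golf, hotel, india}, X ∖ U = ∅ — both open, so U is clopen.
Only trivial clopens (∅ and X) exist, so (X, τ) is connected.
Compute connected components by grouping points that agree on all clopens:
  component: {echo, foxtrot, golf, hotel, india}


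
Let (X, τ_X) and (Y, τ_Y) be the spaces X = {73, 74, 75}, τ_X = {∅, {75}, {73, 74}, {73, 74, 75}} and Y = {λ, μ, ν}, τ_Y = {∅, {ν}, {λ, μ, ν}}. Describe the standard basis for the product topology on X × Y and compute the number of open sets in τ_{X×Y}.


Basis B = {∅ × ∅, {75} × {ν}, {73, 74} × {ν}, {73, 74, 75} × {ν}, {75} × {λ, μ, ν}, {73, 74} × {λ, μ, ν}, {73, 74, 75} × {λ, μ, ν}}; |τ_{X×Y}| = 9.

Enumerate products U × V with U ∈ τ_X, V ∈ τ_Y (deduplicated):
  ∅ × ∅ = {} (∅)
  {75} × {ν} = {(75,ν)}
  {73, 74} × {ν} = {(73,ν), (74,ν)}
  {73, 74, 75} × {ν} = {(73,ν), (74,ν), (75,ν)}
  {75} × {λ, μ, ν} = {(75,λ), (75,μ), (75,ν)}
  {73, 74} × {λ, μ, ν} = {(73,λ), (73,μ), (73,ν), (74,λ), (74,μ), (74,ν)}
  {73, 74, 75} × {λ, μ, ν} = {(73,λ), (73,μ), (73,ν), (74,λ), (74,μ), (74,ν), (75,λ), (75,μ), (75,ν)}
These 7 distinct sets form the basis B.
Close under arbitrary unions to get τ_{X×Y}; counting gives |τ_{X×Y}| = 9.


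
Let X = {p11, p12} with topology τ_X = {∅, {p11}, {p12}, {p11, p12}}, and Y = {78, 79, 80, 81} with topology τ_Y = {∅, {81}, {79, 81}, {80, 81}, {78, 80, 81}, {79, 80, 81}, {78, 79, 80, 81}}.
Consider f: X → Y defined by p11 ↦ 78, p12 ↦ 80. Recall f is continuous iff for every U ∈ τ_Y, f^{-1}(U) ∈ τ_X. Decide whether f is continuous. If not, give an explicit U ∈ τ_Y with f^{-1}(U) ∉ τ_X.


f IS continuous.

Compute f^{-1}(U) for each U ∈ τ_Y:
  U = ∅: f^{-1}(U) = ∅ ∈ τ_X ✓.
  U = {81}: f^{-1}(U) = ∅ ∈ τ_X ✓.
  U = {79, 81}: f^{-1}(U) = ∅ ∈ τ_X ✓.
  U = {80, 81}: f^{-1}(U) = {p12} ∈ τ_X ✓.
  U = {78, 80, 81}: f^{-1}(U) = {p11, p12} ∈ τ_X ✓.
  U = {79, 80, 81}: f^{-1}(U) = {p12} ∈ τ_X ✓.
  U = {78, 79, 80, 81}: f^{-1}(U) = {p11, p12} ∈ τ_X ✓.
Every preimage lies in τ_X, so f IS continuous.


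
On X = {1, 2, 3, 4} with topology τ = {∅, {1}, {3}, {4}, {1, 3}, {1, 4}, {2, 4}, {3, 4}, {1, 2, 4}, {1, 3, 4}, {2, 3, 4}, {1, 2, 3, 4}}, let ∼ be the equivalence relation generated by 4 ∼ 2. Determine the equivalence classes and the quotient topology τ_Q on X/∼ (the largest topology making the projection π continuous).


X/∼ = {[1], [2=4], [3]}; |τ_Q| = 8.

Equivalence classes: [1], [2=4], [3].
Quotient map π: X → X/∼ sends 1 ↦ [1], 2 ↦ [2=4], 3 ↦ [3], 4 ↦ [2=4].
For each subset V ⊆ X/∼, compute π^{-1}(V) ⊆ X and check whether π^{-1}(V) ∈ τ. V is open in τ_Q iff π^{-1}(V) ∈ τ.
  V = {}: π^{-1}(V) = ∅ ∈ τ ✓.
  V = {[1]}: π^{-1}(V) = {1} ∈ τ ✓.
  V = {[2=4]}: π^{-1}(V) = {2, 4} ∈ τ ✓.
  V = {[1], [2=4]}: π^{-1}(V) = {1, 2, 4} ∈ τ ✓.
  V = {[3]}: π^{-1}(V) = {3} ∈ τ ✓.
  V = {[1], [3]}: π^{-1}(V) = {1, 3} ∈ τ ✓.
  V = {[2=4], [3]}: π^{-1}(V) = {2, 3, 4} ∈ τ ✓.
  V = {[1], [2=4], [3]}: π^{-1}(V) = {1, 2, 3, 4} ∈ τ ✓.
Open sets in the quotient: τ_Q = {{}, {[1]}, {[2=4]}, {[1], [2=4]}, {[3]}, {[1], [3]}, {[2=4], [3]}, {[1], [2=4], [3]}} (8 elements).


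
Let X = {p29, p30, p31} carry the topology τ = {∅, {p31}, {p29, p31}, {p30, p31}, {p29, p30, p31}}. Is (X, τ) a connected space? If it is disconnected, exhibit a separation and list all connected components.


(X, τ) is connected.

Find clopen sets (U ∈ τ with X ∖ U ∈ τ):
  U = ∅, X ∖ U = {p29, p30, p31} — both open, so U is clopen.
  U = {p29, p30, p31}, X ∖ U = ∅ — both open, so U is clopen.
Only trivial clopens (∅ and X) exist, so (X, τ) is connected.
Compute connected components by grouping points that agree on all clopens:
  component: {p29, p30, p31}


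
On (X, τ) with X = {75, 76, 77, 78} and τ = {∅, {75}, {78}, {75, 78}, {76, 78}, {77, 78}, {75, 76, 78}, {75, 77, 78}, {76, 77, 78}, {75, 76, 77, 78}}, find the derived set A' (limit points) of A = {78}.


A' = {76, 77}

For each x ∈ X, list the open sets U ∈ τ with x ∈ U, then check whether U ∩ (A ∖ {x}) ≠ ∅ for every such U.
  x = 75: open {75} ∋ x has {75} ∩ (A ∖ {75}) = ∅, so x is NOT a limit point.
  x = 76: opens ∋ x are {76, 78}, {75, 76, 78}, {76, 77, 78}, {75, 76, 77, 78}; each meets A ∖ {76}, so x IS a limit point.
  x = 77: opens ∋ x are {77, 78}, {75, 77, 78}, {76, 77, 78}, {75, 76, 77, 78}; each meets A ∖ {77}, so x IS a limit point.
  x = 78: open {78} ∋ x has {78} ∩ (A ∖ {78}) = ∅, so x is NOT a limit point.
Collecting: A' = {76, 77}.


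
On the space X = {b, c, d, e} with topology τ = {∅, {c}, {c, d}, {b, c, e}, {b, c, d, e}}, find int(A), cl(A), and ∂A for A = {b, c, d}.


int(A) = {c, d}, cl(A) = {b, c, d, e}, ∂A = {b, e}.

Closed sets in (X, τ) are complements of opens:
  closed(X, τ) = {∅, {d}, {b, e}, {b, d, e}, {b, c, d, e}}.
int(A) = ⋃ {U ∈ τ : U ⊆ A}. Opens contained in A: ∅, {c}, {c, d}.
Taking the union of these: int(A) = {c, d}.
cl(A) = ⋂ {C closed : A ⊆ C}. Closed sets containing A: {b, c, d, e}.
Intersecting these: cl(A) = {b, c, d, e}.
∂A = cl(A) ∖ int(A) = {b, c, d, e} ∖ {c, d} = {b, e}.


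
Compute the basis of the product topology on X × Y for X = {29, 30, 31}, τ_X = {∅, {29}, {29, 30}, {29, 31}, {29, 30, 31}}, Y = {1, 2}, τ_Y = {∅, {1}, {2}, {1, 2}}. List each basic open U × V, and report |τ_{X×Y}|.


Basis B = {∅ × ∅, {29} × {1}, {29} × {2}, {29} × {1, 2}, {29, 30} × {1}, {29, 31} × {1}, {29, 30} × {2}, {29, 31} × {2}, {29, 30, 31} × {1}, {29, 30, 31} × {2}, {29, 30} × {1, 2}, {29, 31} × {1, 2}, {29, 30, 31} × {1, 2}}; |τ_{X×Y}| = 25.

Enumerate products U × V with U ∈ τ_X, V ∈ τ_Y (deduplicated):
  ∅ × ∅ = {} (∅)
  {29} × {1} = {(29,1)}
  {29} × {2} = {(29,2)}
  {29} × {1, 2} = {(29,1), (29,2)}
  {29, 30} × {1} = {(29,1), (30,1)}
  {29, 31} × {1} = {(29,1), (31,1)}
  {29, 30} × {2} = {(29,2), (30,2)}
  {29, 31} × {2} = {(29,2), (31,2)}
  {29, 30, 31} × {1} = {(29,1), (30,1), (31,1)}
  {29, 30, 31} × {2} = {(29,2), (30,2), (31,2)}
  {29, 30} × {1, 2} = {(29,1), (29,2), (30,1), (30,2)}
  {29, 31} × {1, 2} = {(29,1), (29,2), (31,1), (31,2)}
  {29, 30, 31} × {1, 2} = {(29,1), (29,2), (30,1), (30,2), (31,1), (31,2)}
These 13 distinct sets form the basis B.
Close under arbitrary unions to get τ_{X×Y}; counting gives |τ_{X×Y}| = 25.


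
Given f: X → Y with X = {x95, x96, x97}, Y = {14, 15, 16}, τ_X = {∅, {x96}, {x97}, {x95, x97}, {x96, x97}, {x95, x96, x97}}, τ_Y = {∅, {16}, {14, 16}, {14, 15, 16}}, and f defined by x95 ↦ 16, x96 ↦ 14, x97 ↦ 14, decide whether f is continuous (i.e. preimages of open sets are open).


f is NOT continuous.

Compute f^{-1}(U) for each U ∈ τ_Y:
  U = ∅: f^{-1}(U) = ∅ ∈ τ_X ✓.
  U = {16}: f^{-1}(U) = {x95} ∉ τ_X ✗.
  U = {14, 16}: f^{-1}(U) = {x95, x96, x97} ∈ τ_X ✓.
  U = {14, 15, 16}: f^{-1}(U) = {x95, x96, x97} ∈ τ_X ✓.
Found U = {16} with f^{-1}(U) = {x95} not in τ_X. Therefore f is NOT continuous.


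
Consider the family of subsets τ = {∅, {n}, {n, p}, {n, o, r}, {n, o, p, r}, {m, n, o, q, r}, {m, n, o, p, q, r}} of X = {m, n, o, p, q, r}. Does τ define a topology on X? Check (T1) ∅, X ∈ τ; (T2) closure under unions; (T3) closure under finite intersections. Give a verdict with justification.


τ IS a topology on X.

Axiom (T1): ∅ ∈ τ? Yes; X ∈ τ? Yes.
Axiom (T2/T3): check pairwise unions and intersections of members of τ.
All pairwise intersections and unions checked — each lies in τ. Therefore τ satisfies (T1), (T2), (T3): it IS a topology on X.


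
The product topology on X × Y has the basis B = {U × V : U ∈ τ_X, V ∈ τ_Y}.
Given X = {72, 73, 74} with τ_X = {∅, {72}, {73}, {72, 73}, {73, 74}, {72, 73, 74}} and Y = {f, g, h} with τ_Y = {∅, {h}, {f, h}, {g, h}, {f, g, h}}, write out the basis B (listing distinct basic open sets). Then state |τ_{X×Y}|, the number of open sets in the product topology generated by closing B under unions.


Basis B = {∅ × ∅, {72} × {h}, {73} × {h}, {72} × {f, h}, {72} × {g, h}, {72, 73} × {h}, {73} × {f, h}, {73} × {g, h}, {73, 74} × {h}, {72} × {f, g, h}, {72, 73, 74} × {h}, {73} × {f, g, h}, {72, 73} × {f, h}, {72, 73} × {g, h}, {73, 74} × {f, h}, {73, 74} × {g, h}, {72, 73} × {f, g, h}, {72, 73, 74} × {f, h}, {72, 73, 74} × {g, h}, {73, 74} × {f, g, h}, {72, 73, 74} × {f, g, h}}; |τ_{X×Y}| = 70.

Enumerate products U × V with U ∈ τ_X, V ∈ τ_Y (deduplicated):
  ∅ × ∅ = {} (∅)
  {72} × {h} = {(72,h)}
  {73} × {h} = {(73,h)}
  {72} × {f, h} = {(72,f), (72,h)}
  {72} × {g, h} = {(72,g), (72,h)}
  {72, 73} × {h} = {(72,h), (73,h)}
  {73} × {f, h} = {(73,f), (73,h)}
  {73} × {g, h} = {(73,g), (73,h)}
  {73, 74} × {h} = {(73,h), (74,h)}
  {72} × {f, g, h} = {(72,f), (72,g), (72,h)}
  {72, 73, 74} × {h} = {(72,h), (73,h), (74,h)}
  {73} × {f, g, h} = {(73,f), (73,g), (73,h)}
  {72, 73} × {f, h} = {(72,f), (72,h), (73,f), (73,h)}
  {72, 73} × {g, h} = {(72,g), (72,h), (73,g), (73,h)}
  {73, 74} × {f, h} = {(73,f), (73,h), (74,f), (74,h)}
  {73, 74} × {g, h} = {(73,g), (73,h), (74,g), (74,h)}
  {72, 73} × {f, g, h} = {(72,f), (72,g), (72,h), (73,f), (73,g), (73,h)}
  {72, 73, 74} × {f, h} = {(72,f), (72,h), (73,f), (73,h), (74,f), (74,h)}
  {72, 73, 74} × {g, h} = {(72,g), (72,h), (73,g), (73,h), (74,g), (74,h)}
  {73, 74} × {f, g, h} = {(73,f), (73,g), (73,h), (74,f), (74,g), (74,h)}
  {72, 73, 74} × {f, g, h} = {(72,f), (72,g), (72,h), (73,f), (73,g), (73,h), (74,f), (74,g), (74,h)}
These 21 distinct sets form the basis B.
Close under arbitrary unions to get τ_{X×Y}; counting gives |τ_{X×Y}| = 70.


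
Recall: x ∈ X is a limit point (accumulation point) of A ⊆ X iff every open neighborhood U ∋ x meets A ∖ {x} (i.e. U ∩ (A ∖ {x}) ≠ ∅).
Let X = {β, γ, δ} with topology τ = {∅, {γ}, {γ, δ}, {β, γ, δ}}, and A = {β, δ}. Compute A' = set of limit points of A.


A' = {β}

For each x ∈ X, list the open sets U ∈ τ with x ∈ U, then check whether U ∩ (A ∖ {x}) ≠ ∅ for every such U.
  x = β: opens ∋ x are {β, γ, δ}; each meets A ∖ {β}, so x IS a limit point.
  x = γ: open {γ} ∋ x has {γ} ∩ (A ∖ {γ}) = ∅, so x is NOT a limit point.
  x = δ: open {γ, δ} ∋ x has {γ, δ} ∩ (A ∖ {δ}) = ∅, so x is NOT a limit point.
Collecting: A' = {β}.


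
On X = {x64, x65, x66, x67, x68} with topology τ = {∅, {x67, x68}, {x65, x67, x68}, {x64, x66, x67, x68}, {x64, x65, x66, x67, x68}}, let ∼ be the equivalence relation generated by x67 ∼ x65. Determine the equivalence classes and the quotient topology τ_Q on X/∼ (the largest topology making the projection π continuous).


X/∼ = {[x64], [x65=x67], [x66], [x68]}; |τ_Q| = 3.

Equivalence classes: [x64], [x65=x67], [x66], [x68].
Quotient map π: X → X/∼ sends x64 ↦ [x64], x65 ↦ [x65=x67], x66 ↦ [x66], x67 ↦ [x65=x67], x68 ↦ [x68].
For each subset V ⊆ X/∼, compute π^{-1}(V) ⊆ X and check whether π^{-1}(V) ∈ τ. V is open in τ_Q iff π^{-1}(V) ∈ τ.
  V = {}: π^{-1}(V) = ∅ ∈ τ ✓.
  V = {[x64]}: π^{-1}(V) = {x64} ∉ τ ✗.
  V = {[x65=x67]}: π^{-1}(V) = {x65, x67} ∉ τ ✗.
  V = {[x64], [x65=x67]}: π^{-1}(V) = {x64, x65, x67} ∉ τ ✗.
  V = {[x66]}: π^{-1}(V) = {x66} ∉ τ ✗.
  V = {[x64], [x66]}: π^{-1}(V) = {x64, x66} ∉ τ ✗.
  V = {[x65=x67], [x66]}: π^{-1}(V) = {x65, x66, x67} ∉ τ ✗.
  V = {[x64], [x65=x67], [x66]}: π^{-1}(V) = {x64, x65, x66, x67} ∉ τ ✗.
  V = {[x68]}: π^{-1}(V) = {x68} ∉ τ ✗.
  V = {[x64], [x68]}: π^{-1}(V) = {x64, x68} ∉ τ ✗.
  V = {[x65=x67], [x68]}: π^{-1}(V) = {x65, x67, x68} ∈ τ ✓.
  V = {[x64], [x65=x67], [x68]}: π^{-1}(V) = {x64, x65, x67, x68} ∉ τ ✗.
  V = {[x66], [x68]}: π^{-1}(V) = {x66, x68} ∉ τ ✗.
  V = {[x64], [x66], [x68]}: π^{-1}(V) = {x64, x66, x68} ∉ τ ✗.
  V = {[x65=x67], [x66], [x68]}: π^{-1}(V) = {x65, x66, x67, x68} ∉ τ ✗.
  V = {[x64], [x65=x67], [x66], [x68]}: π^{-1}(V) = {x64, x65, x66, x67, x68} ∈ τ ✓.
Open sets in the quotient: τ_Q = {{}, {[x65=x67], [x68]}, {[x64], [x65=x67], [x66], [x68]}} (3 elements).


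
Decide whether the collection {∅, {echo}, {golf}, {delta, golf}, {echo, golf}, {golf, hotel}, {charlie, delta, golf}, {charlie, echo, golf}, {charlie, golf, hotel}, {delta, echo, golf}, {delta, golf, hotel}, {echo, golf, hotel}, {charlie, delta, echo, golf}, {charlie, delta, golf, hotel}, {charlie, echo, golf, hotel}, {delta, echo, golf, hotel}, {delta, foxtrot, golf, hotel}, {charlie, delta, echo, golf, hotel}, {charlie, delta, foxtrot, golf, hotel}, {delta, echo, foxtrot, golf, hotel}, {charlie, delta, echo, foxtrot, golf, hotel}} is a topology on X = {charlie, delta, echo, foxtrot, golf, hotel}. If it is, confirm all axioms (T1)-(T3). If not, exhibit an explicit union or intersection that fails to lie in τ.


τ is NOT a topology on X.

Axiom (T1): ∅ ∈ τ? Yes; X ∈ τ? Yes.
Axiom (T2/T3): check pairwise unions and intersections of members of τ.
Counterexample for (T3): {charlie, delta, golf} ∩ {charlie, echo, golf} = {charlie, golf} ∉ τ. Therefore τ is NOT a topology.


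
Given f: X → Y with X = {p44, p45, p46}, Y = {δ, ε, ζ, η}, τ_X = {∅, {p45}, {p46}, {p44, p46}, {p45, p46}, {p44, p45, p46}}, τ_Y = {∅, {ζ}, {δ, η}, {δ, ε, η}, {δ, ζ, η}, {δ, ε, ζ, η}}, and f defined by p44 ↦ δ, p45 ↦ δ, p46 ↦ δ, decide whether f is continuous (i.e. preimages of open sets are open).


f IS continuous.

Compute f^{-1}(U) for each U ∈ τ_Y:
  U = ∅: f^{-1}(U) = ∅ ∈ τ_X ✓.
  U = {ζ}: f^{-1}(U) = ∅ ∈ τ_X ✓.
  U = {δ, η}: f^{-1}(U) = {p44, p45, p46} ∈ τ_X ✓.
  U = {δ, ε, η}: f^{-1}(U) = {p44, p45, p46} ∈ τ_X ✓.
  U = {δ, ζ, η}: f^{-1}(U) = {p44, p45, p46} ∈ τ_X ✓.
  U = {δ, ε, ζ, η}: f^{-1}(U) = {p44, p45, p46} ∈ τ_X ✓.
Every preimage lies in τ_X, so f IS continuous.


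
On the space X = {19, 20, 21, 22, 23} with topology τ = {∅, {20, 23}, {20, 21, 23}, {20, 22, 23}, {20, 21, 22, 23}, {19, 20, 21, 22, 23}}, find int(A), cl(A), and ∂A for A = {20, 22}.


int(A) = ∅, cl(A) = {19, 20, 21, 22, 23}, ∂A = {19, 20, 21, 22, 23}.

Closed sets in (X, τ) are complements of opens:
  closed(X, τ) = {∅, {19}, {19, 21}, {19, 22}, {19, 21, 22}, {19, 20, 21, 22, 23}}.
int(A) = ⋃ {U ∈ τ : U ⊆ A}. Opens contained in A: ∅.
Taking the union of these: int(A) = ∅.
cl(A) = ⋂ {C closed : A ⊆ C}. Closed sets containing A: {19, 20, 21, 22, 23}.
Intersecting these: cl(A) = {19, 20, 21, 22, 23}.
∂A = cl(A) ∖ int(A) = {19, 20, 21, 22, 23} ∖ ∅ = {19, 20, 21, 22, 23}.


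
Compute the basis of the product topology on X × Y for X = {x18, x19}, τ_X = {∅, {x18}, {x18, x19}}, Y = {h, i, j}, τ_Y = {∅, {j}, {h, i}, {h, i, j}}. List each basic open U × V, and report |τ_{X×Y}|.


Basis B = {∅ × ∅, {x18} × {j}, {x18} × {h, i}, {x18, x19} × {j}, {x18} × {h, i, j}, {x18, x19} × {h, i}, {x18, x19} × {h, i, j}}; |τ_{X×Y}| = 9.

Enumerate products U × V with U ∈ τ_X, V ∈ τ_Y (deduplicated):
  ∅ × ∅ = {} (∅)
  {x18} × {j} = {(x18,j)}
  {x18} × {h, i} = {(x18,h), (x18,i)}
  {x18, x19} × {j} = {(x18,j), (x19,j)}
  {x18} × {h, i, j} = {(x18,h), (x18,i), (x18,j)}
  {x18, x19} × {h, i} = {(x18,h), (x18,i), (x19,h), (x19,i)}
  {x18, x19} × {h, i, j} = {(x18,h), (x18,i), (x18,j), (x19,h), (x19,i), (x19,j)}
These 7 distinct sets form the basis B.
Close under arbitrary unions to get τ_{X×Y}; counting gives |τ_{X×Y}| = 9.


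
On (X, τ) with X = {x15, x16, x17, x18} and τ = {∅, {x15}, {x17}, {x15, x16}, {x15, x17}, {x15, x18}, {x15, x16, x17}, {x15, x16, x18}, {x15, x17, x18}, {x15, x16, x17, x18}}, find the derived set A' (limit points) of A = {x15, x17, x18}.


A' = {x16, x18}

For each x ∈ X, list the open sets U ∈ τ with x ∈ U, then check whether U ∩ (A ∖ {x}) ≠ ∅ for every such U.
  x = x15: open {x15} ∋ x has {x15} ∩ (A ∖ {x15}) = ∅, so x is NOT a limit point.
  x = x16: opens ∋ x are {x15, x16}, {x15, x16, x17}, {x15, x16, x18}, {x15, x16, x17, x18}; each meets A ∖ {x16}, so x IS a limit point.
  x = x17: open {x17} ∋ x has {x17} ∩ (A ∖ {x17}) = ∅, so x is NOT a limit point.
  x = x18: opens ∋ x are {x15, x18}, {x15, x16, x18}, {x15, x17, x18}, {x15, x16, x17, x18}; each meets A ∖ {x18}, so x IS a limit point.
Collecting: A' = {x16, x18}.


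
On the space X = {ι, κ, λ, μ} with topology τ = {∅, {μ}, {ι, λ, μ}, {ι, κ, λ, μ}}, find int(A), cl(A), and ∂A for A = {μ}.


int(A) = {μ}, cl(A) = {ι, κ, λ, μ}, ∂A = {ι, κ, λ}.

Closed sets in (X, τ) are complements of opens:
  closed(X, τ) = {∅, {κ}, {ι, κ, λ}, {ι, κ, λ, μ}}.
int(A) = ⋃ {U ∈ τ : U ⊆ A}. Opens contained in A: ∅, {μ}.
Taking the union of these: int(A) = {μ}.
cl(A) = ⋂ {C closed : A ⊆ C}. Closed sets containing A: {ι, κ, λ, μ}.
Intersecting these: cl(A) = {ι, κ, λ, μ}.
∂A = cl(A) ∖ int(A) = {ι, κ, λ, μ} ∖ {μ} = {ι, κ, λ}.


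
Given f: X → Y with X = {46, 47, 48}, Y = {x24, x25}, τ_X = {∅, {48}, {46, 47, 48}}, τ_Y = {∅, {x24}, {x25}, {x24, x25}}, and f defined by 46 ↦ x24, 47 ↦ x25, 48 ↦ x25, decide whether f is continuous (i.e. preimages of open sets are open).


f is NOT continuous.

Compute f^{-1}(U) for each U ∈ τ_Y:
  U = ∅: f^{-1}(U) = ∅ ∈ τ_X ✓.
  U = {x24}: f^{-1}(U) = {46} ∉ τ_X ✗.
  U = {x25}: f^{-1}(U) = {47, 48} ∉ τ_X ✗.
  U = {x24, x25}: f^{-1}(U) = {46, 47, 48} ∈ τ_X ✓.
Found U = {x24} with f^{-1}(U) = {46} not in τ_X. Therefore f is NOT continuous.


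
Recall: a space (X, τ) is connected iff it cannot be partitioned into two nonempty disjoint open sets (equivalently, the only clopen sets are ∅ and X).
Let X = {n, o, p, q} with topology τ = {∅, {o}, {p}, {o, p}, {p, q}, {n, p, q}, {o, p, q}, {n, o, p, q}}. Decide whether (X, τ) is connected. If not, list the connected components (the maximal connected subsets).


(X, τ) is disconnected; components = [{o}, {n, p, q}].

Find clopen sets (U ∈ τ with X ∖ U ∈ τ):
  U = ∅, X ∖ U = {n, o, p, q} — both open, so U is clopen.
  U = {o}, X ∖ U = {n, p, q} — both open, so U is clopen.
  U = {n, p, q}, X ∖ U = {o} — both open, so U is clopen.
  U = {n, o, p, q}, X ∖ U = ∅ — both open, so U is clopen.
Nontrivial clopen(s) exist: e.g. {n, p, q}. So (X, τ) is disconnected.
Compute connected components by grouping points that agree on all clopens:
  component: {o}
  component: {n, p, q}


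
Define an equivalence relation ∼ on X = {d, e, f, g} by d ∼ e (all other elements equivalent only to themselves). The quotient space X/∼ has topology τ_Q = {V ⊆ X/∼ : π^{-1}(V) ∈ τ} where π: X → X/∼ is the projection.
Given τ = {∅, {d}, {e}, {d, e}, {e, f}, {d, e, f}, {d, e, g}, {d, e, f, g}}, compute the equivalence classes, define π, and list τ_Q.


X/∼ = {[d=e], [f], [g]}; |τ_Q| = 5.

Equivalence classes: [d=e], [f], [g].
Quotient map π: X → X/∼ sends d ↦ [d=e], e ↦ [d=e], f ↦ [f], g ↦ [g].
For each subset V ⊆ X/∼, compute π^{-1}(V) ⊆ X and check whether π^{-1}(V) ∈ τ. V is open in τ_Q iff π^{-1}(V) ∈ τ.
  V = {}: π^{-1}(V) = ∅ ∈ τ ✓.
  V = {[d=e]}: π^{-1}(V) = {d, e} ∈ τ ✓.
  V = {[f]}: π^{-1}(V) = {f} ∉ τ ✗.
  V = {[d=e], [f]}: π^{-1}(V) = {d, e, f} ∈ τ ✓.
  V = {[g]}: π^{-1}(V) = {g} ∉ τ ✗.
  V = {[d=e], [g]}: π^{-1}(V) = {d, e, g} ∈ τ ✓.
  V = {[f], [g]}: π^{-1}(V) = {f, g} ∉ τ ✗.
  V = {[d=e], [f], [g]}: π^{-1}(V) = {d, e, f, g} ∈ τ ✓.
Open sets in the quotient: τ_Q = {{}, {[d=e]}, {[d=e], [f]}, {[d=e], [g]}, {[d=e], [f], [g]}} (5 elements).


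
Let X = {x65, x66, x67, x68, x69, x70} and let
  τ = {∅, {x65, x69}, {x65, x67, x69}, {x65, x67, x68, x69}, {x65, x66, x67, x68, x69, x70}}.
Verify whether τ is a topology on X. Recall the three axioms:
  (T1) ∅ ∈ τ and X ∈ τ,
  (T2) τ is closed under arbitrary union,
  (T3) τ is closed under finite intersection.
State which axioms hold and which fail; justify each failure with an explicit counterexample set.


τ IS a topology on X.

Axiom (T1): ∅ ∈ τ? Yes; X ∈ τ? Yes.
Axiom (T2/T3): check pairwise unions and intersections of members of τ.
All pairwise intersections and unions checked — each lies in τ. Therefore τ satisfies (T1), (T2), (T3): it IS a topology on X.


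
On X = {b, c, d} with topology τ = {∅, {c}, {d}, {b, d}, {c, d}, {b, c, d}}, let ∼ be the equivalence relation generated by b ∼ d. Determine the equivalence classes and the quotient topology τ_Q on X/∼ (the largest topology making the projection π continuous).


X/∼ = {[b=d], [c]}; |τ_Q| = 4.

Equivalence classes: [b=d], [c].
Quotient map π: X → X/∼ sends b ↦ [b=d], c ↦ [c], d ↦ [b=d].
For each subset V ⊆ X/∼, compute π^{-1}(V) ⊆ X and check whether π^{-1}(V) ∈ τ. V is open in τ_Q iff π^{-1}(V) ∈ τ.
  V = {}: π^{-1}(V) = ∅ ∈ τ ✓.
  V = {[b=d]}: π^{-1}(V) = {b, d} ∈ τ ✓.
  V = {[c]}: π^{-1}(V) = {c} ∈ τ ✓.
  V = {[b=d], [c]}: π^{-1}(V) = {b, c, d} ∈ τ ✓.
Open sets in the quotient: τ_Q = {{}, {[b=d]}, {[c]}, {[b=d], [c]}} (4 elements).


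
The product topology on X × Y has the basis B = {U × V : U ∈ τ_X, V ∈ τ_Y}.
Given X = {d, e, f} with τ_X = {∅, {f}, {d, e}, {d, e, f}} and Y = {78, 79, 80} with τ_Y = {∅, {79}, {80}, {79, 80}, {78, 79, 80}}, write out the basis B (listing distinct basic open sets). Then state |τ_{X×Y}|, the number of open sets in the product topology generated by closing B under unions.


Basis B = {∅ × ∅, {f} × {79}, {f} × {80}, {d, e} × {79}, {d, e} × {80}, {f} × {79, 80}, {d, e, f} × {79}, {d, e, f} × {80}, {f} × {78, 79, 80}, {d, e} × {79, 80}, {d, e} × {78, 79, 80}, {d, e, f} × {79, 80}, {d, e, f} × {78, 79, 80}}; |τ_{X×Y}| = 25.

Enumerate products U × V with U ∈ τ_X, V ∈ τ_Y (deduplicated):
  ∅ × ∅ = {} (∅)
  {f} × {79} = {(f,79)}
  {f} × {80} = {(f,80)}
  {d, e} × {79} = {(d,79), (e,79)}
  {d, e} × {80} = {(d,80), (e,80)}
  {f} × {79, 80} = {(f,79), (f,80)}
  {d, e, f} × {79} = {(d,79), (e,79), (f,79)}
  {d, e, f} × {80} = {(d,80), (e,80), (f,80)}
  {f} × {78, 79, 80} = {(f,78), (f,79), (f,80)}
  {d, e} × {79, 80} = {(d,79), (d,80), (e,79), (e,80)}
  {d, e} × {78, 79, 80} = {(d,78), (d,79), (d,80), (e,78), (e,79), (e,80)}
  {d, e, f} × {79, 80} = {(d,79), (d,80), (e,79), (e,80), (f,79), (f,80)}
  {d, e, f} × {78, 79, 80} = {(d,78), (d,79), (d,80), (e,78), (e,79), (e,80), (f,78), (f,79), (f,80)}
These 13 distinct sets form the basis B.
Close under arbitrary unions to get τ_{X×Y}; counting gives |τ_{X×Y}| = 25.


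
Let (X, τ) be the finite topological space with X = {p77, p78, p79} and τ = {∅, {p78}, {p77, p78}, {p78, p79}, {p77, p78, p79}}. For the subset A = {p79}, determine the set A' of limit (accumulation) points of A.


A' = ∅

For each x ∈ X, list the open sets U ∈ τ with x ∈ U, then check whether U ∩ (A ∖ {x}) ≠ ∅ for every such U.
  x = p77: open {p77, p78} ∋ x has {p77, p78} ∩ (A ∖ {p77}) = ∅, so x is NOT a limit point.
  x = p78: open {p78} ∋ x has {p78} ∩ (A ∖ {p78}) = ∅, so x is NOT a limit point.
  x = p79: open {p78, p79} ∋ x has {p78, p79} ∩ (A ∖ {p79}) = ∅, so x is NOT a limit point.
Collecting: A' = ∅.


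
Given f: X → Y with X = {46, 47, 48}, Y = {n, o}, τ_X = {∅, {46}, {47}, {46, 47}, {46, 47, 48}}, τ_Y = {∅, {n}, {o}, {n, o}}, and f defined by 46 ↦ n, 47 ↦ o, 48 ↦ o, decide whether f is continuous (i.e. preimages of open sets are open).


f is NOT continuous.

Compute f^{-1}(U) for each U ∈ τ_Y:
  U = ∅: f^{-1}(U) = ∅ ∈ τ_X ✓.
  U = {n}: f^{-1}(U) = {46} ∈ τ_X ✓.
  U = {o}: f^{-1}(U) = {47, 48} ∉ τ_X ✗.
  U = {n, o}: f^{-1}(U) = {46, 47, 48} ∈ τ_X ✓.
Found U = {o} with f^{-1}(U) = {47, 48} not in τ_X. Therefore f is NOT continuous.
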